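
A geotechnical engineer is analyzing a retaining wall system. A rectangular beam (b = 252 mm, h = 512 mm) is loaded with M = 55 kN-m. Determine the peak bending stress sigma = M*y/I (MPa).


I = b * h^3 / 12 = 252 * 512^3 / 12 = 2818572288.0 mm^4
y = h / 2 = 512 / 2 = 256.0 mm
M = 55 kN-m = 55000000.0 N-mm
sigma = M * y / I = 55000000.0 * 256.0 / 2818572288.0
= 5.0 MPa

5.0 MPa


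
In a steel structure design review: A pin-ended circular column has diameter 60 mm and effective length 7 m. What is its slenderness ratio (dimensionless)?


Radius of gyration r = d / 4 = 60 / 4 = 15.0 mm
L_eff = 7000.0 mm
Slenderness ratio = L / r = 7000.0 / 15.0 = 466.67 (dimensionless)

466.67 (dimensionless)


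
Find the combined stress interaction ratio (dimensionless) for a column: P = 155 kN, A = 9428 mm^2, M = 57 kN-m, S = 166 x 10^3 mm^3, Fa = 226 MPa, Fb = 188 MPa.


f_a = P / A = 155000.0 / 9428 = 16.4404 MPa
f_b = M / S = 57000000.0 / 166000.0 = 343.3735 MPa
Ratio = f_a / Fa + f_b / Fb
= 16.4404 / 226 + 343.3735 / 188
= 1.8992 (dimensionless)

1.8992 (dimensionless)


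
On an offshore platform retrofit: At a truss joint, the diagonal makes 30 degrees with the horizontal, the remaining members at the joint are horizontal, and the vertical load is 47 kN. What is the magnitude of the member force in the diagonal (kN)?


At the joint, only the diagonal has a vertical component, so vertical equilibrium gives:
F * sin(30) = 47
F = 47 / sin(30)
= 47 / 0.5
= 94.0 kN

94.0 kN


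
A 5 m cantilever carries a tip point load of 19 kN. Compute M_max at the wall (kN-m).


For a cantilever with a point load at the free end:
M_max = P * L = 19 * 5 = 95 kN-m

95 kN-m


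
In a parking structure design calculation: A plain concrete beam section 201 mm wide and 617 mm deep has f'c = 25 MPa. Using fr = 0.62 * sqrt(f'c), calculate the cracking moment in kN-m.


fr = 0.62 * sqrt(25) = 0.62 * 5.0 = 3.1 MPa
I = 201 * 617^3 / 12 = 3934325642.75 mm^4
y_t = 308.5 mm
M_cr = fr * I / y_t = 3.1 * 3934325642.75 / 308.5 N-mm
= 39.5346 kN-m

39.5346 kN-m


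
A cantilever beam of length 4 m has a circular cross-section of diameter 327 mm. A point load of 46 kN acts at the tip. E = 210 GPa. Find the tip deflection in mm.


I = pi * d^4 / 64 = pi * 327^4 / 64 = 561255887.01 mm^4
L = 4000.0 mm, P = 46000.0 N, E = 210000.0 MPa
delta = P * L^3 / (3 * E * I)
= 46000.0 * 4000.0^3 / (3 * 210000.0 * 561255887.01)
= 8.326 mm

8.326 mm


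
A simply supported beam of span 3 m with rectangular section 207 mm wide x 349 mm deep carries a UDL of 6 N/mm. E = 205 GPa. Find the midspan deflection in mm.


I = 207 * 349^3 / 12 = 733272470.25 mm^4
L = 3000.0 mm, w = 6 N/mm, E = 205000.0 MPa
delta = 5 * w * L^4 / (384 * E * I)
= 5 * 6 * 3000.0^4 / (384 * 205000.0 * 733272470.25)
= 0.0421 mm

0.0421 mm


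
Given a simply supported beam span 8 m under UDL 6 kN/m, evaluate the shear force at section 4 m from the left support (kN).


R_A = w * L / 2 = 6 * 8 / 2 = 24.0 kN
V(x) = R_A - w * x = 24.0 - 6 * 4
= 0.0 kN

0.0 kN


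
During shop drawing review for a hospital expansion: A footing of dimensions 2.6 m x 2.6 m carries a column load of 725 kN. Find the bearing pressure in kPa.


A = 2.6 * 2.6 = 6.76 m^2
q = P / A = 725 / 6.76
= 107.2485 kPa

107.2485 kPa


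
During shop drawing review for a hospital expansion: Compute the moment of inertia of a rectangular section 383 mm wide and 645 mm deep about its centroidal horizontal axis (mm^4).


I = b * h^3 / 12
= 383 * 645^3 / 12
= 383 * 268336125 / 12
= 8564394656.25 mm^4

8564394656.25 mm^4


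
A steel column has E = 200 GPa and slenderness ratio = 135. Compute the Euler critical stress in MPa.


sigma_cr = pi^2 * E / lambda^2
= 9.8696 * 200000.0 / 135^2
= 9.8696 * 200000.0 / 18225
= 108.3084 MPa

108.3084 MPa


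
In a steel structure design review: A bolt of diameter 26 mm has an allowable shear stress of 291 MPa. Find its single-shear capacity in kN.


A = pi * d^2 / 4 = pi * 26^2 / 4 = 530.9292 mm^2
V = f_v * A / 1000 = 291 * 530.9292 / 1000
= 154.5004 kN

154.5004 kN


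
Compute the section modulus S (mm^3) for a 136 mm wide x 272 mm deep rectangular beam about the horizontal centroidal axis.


S = b * h^2 / 6
= 136 * 272^2 / 6
= 136 * 73984 / 6
= 1676970.67 mm^3

1676970.67 mm^3


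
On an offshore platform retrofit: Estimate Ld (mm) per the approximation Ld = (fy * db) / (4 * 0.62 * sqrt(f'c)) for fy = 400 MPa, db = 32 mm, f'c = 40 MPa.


Ld = (fy * db) / (4 * 0.62 * sqrt(f'c))
= (400 * 32) / (4 * 0.62 * sqrt(40))
= 12800 / 15.6849
= 816.07 mm

816.07 mm


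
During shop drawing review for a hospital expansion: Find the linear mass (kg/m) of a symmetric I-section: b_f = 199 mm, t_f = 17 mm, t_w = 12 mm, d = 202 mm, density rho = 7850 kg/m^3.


A_flanges = 2 * 199 * 17 = 6766 mm^2
A_web = (202 - 2 * 17) * 12 = 2016 mm^2
A_total = 6766 + 2016 = 8782 mm^2 = 0.008782 m^2
Weight = rho * A = 7850 * 0.008782 = 68.9387 kg/m

68.9387 kg/m


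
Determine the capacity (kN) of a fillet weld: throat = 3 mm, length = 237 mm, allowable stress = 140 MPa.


Strength = throat * length * allowable stress
= 3 * 237 * 140 N
= 99540 N
= 99.54 kN

99.54 kN


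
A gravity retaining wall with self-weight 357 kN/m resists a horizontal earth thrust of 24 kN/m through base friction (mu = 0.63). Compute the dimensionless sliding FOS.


Resisting force = mu * W = 0.63 * 357 = 224.91 kN/m
FOS = Resisting / Driving = 224.91 / 24
= 9.3712 (dimensionless)

9.3712 (dimensionless)


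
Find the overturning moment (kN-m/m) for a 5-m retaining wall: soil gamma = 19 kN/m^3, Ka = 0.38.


Pa = 0.5 * Ka * gamma * H^2
= 0.5 * 0.38 * 19 * 5^2
= 90.25 kN/m
Arm = H / 3 = 5 / 3 = 1.6667 m
Mo = Pa * arm = Pa * H / 3 = 90.25 * 5 / 3 = 150.4167 kN-m/m

150.4167 kN-m/m


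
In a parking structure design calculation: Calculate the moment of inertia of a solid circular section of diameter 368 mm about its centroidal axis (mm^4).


r = d / 2 = 368 / 2 = 184.0 mm
I = pi * r^4 / 4 = pi * 184.0^4 / 4
= 900245944.09 mm^4

900245944.09 mm^4


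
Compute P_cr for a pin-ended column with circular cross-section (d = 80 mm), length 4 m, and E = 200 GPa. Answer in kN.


I = pi * d^4 / 64 = 2010619.3 mm^4
L = 4000.0 mm
P_cr = pi^2 * E * I / L^2
= 9.8696 * 200000.0 * 2010619.3 / 4000.0^2
= 248050.21 N = 248.0502 kN

248.0502 kN


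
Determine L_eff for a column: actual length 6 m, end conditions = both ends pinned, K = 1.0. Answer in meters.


L_eff = K * L
= 1.0 * 6
= 6.0 m

6.0 m


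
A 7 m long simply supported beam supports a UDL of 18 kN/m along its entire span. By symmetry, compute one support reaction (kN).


Total load = w * L = 18 * 7 = 126 kN
By symmetry, each reaction R = total / 2 = 126 / 2 = 63.0 kN

63.0 kN


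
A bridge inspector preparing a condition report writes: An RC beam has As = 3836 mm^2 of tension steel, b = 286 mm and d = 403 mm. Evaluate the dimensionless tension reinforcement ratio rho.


rho = As / (b * d)
= 3836 / (286 * 403)
= 3836 / 115258
= 0.033282 (dimensionless)

0.033282 (dimensionless)


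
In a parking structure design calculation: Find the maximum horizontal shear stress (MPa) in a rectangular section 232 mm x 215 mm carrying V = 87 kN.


A = b * h = 232 * 215 = 49880 mm^2
V = 87 kN = 87000.0 N
tau_max = 1.5 * V / A = 1.5 * 87000.0 / 49880
= 2.6163 MPa

2.6163 MPa


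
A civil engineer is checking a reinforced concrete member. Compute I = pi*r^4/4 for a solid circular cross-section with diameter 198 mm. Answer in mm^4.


r = d / 2 = 198 / 2 = 99.0 mm
I = pi * r^4 / 4 = pi * 99.0^4 / 4
= 75445034.2 mm^4

75445034.2 mm^4


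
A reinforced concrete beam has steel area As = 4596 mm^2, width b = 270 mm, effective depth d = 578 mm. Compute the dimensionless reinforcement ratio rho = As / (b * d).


rho = As / (b * d)
= 4596 / (270 * 578)
= 4596 / 156060
= 0.02945 (dimensionless)

0.02945 (dimensionless)


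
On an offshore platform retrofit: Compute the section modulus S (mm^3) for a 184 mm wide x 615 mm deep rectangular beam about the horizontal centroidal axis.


S = b * h^2 / 6
= 184 * 615^2 / 6
= 184 * 378225 / 6
= 11598900.0 mm^3

11598900.0 mm^3


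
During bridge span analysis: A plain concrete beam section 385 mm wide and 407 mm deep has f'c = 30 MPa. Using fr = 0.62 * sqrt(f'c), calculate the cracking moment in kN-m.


fr = 0.62 * sqrt(30) = 0.62 * 5.4772 = 3.3959 MPa
I = 385 * 407^3 / 12 = 2163030837.92 mm^4
y_t = 203.5 mm
M_cr = fr * I / y_t = 3.3959 * 2163030837.92 / 203.5 N-mm
= 36.0953 kN-m

36.0953 kN-m


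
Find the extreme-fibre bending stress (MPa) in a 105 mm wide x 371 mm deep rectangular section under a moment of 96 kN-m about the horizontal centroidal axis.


I = b * h^3 / 12 = 105 * 371^3 / 12 = 446817096.25 mm^4
y = h / 2 = 371 / 2 = 185.5 mm
M = 96 kN-m = 96000000.0 N-mm
sigma = M * y / I = 96000000.0 * 185.5 / 446817096.25
= 39.86 MPa

39.86 MPa


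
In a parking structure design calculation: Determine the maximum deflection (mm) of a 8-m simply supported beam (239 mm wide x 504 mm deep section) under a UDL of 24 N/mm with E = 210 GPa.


I = 239 * 504^3 / 12 = 2549812608.0 mm^4
L = 8000.0 mm, w = 24 N/mm, E = 210000.0 MPa
delta = 5 * w * L^4 / (384 * E * I)
= 5 * 24 * 8000.0^4 / (384 * 210000.0 * 2549812608.0)
= 2.3905 mm

2.3905 mm


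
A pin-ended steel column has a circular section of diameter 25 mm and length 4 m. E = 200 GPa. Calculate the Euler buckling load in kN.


I = pi * d^4 / 64 = 19174.76 mm^4
L = 4000.0 mm
P_cr = pi^2 * E * I / L^2
= 9.8696 * 200000.0 * 19174.76 / 4000.0^2
= 2365.59 N = 2.3656 kN

2.3656 kN


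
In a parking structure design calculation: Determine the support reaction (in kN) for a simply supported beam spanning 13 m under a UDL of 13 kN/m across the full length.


Total load = w * L = 13 * 13 = 169 kN
By symmetry, each reaction R = total / 2 = 169 / 2 = 84.5 kN

84.5 kN


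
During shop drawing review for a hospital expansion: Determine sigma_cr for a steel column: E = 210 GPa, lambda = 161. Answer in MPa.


sigma_cr = pi^2 * E / lambda^2
= 9.8696 * 210000.0 / 161^2
= 9.8696 * 210000.0 / 25921
= 79.959 MPa

79.959 MPa


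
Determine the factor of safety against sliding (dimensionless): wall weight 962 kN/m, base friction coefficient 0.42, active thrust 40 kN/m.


Resisting force = mu * W = 0.42 * 962 = 404.04 kN/m
FOS = Resisting / Driving = 404.04 / 40
= 10.101 (dimensionless)

10.101 (dimensionless)


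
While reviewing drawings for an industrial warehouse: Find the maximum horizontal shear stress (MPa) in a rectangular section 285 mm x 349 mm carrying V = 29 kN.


A = b * h = 285 * 349 = 99465 mm^2
V = 29 kN = 29000.0 N
tau_max = 1.5 * V / A = 1.5 * 29000.0 / 99465
= 0.4373 MPa

0.4373 MPa


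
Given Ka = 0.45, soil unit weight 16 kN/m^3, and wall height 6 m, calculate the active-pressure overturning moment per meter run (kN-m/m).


Pa = 0.5 * Ka * gamma * H^2
= 0.5 * 0.45 * 16 * 6^2
= 129.6 kN/m
Arm = H / 3 = 6 / 3 = 2.0 m
Mo = Pa * arm = Pa * H / 3 = 129.6 * 6 / 3 = 259.2 kN-m/m

259.2 kN-m/m


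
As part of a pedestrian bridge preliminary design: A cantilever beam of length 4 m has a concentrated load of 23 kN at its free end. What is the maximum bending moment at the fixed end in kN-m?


For a cantilever with a point load at the free end:
M_max = P * L = 23 * 4 = 92 kN-m

92 kN-m


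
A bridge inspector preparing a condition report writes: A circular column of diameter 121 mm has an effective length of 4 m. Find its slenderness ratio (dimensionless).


Radius of gyration r = d / 4 = 121 / 4 = 30.25 mm
L_eff = 4000.0 mm
Slenderness ratio = L / r = 4000.0 / 30.25 = 132.23 (dimensionless)

132.23 (dimensionless)


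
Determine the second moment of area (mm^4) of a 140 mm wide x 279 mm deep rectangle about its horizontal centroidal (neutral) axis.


I = b * h^3 / 12
= 140 * 279^3 / 12
= 140 * 21717639 / 12
= 253372455.0 mm^4

253372455.0 mm^4


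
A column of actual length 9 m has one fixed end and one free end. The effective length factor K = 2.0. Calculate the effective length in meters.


L_eff = K * L
= 2.0 * 9
= 18.0 m

18.0 m


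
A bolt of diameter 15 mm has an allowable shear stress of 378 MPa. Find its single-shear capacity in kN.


A = pi * d^2 / 4 = pi * 15^2 / 4 = 176.7146 mm^2
V = f_v * A / 1000 = 378 * 176.7146 / 1000
= 66.7981 kN

66.7981 kN


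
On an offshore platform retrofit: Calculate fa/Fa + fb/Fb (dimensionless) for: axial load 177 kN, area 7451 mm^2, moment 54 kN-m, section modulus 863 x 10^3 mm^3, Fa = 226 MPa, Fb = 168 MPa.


f_a = P / A = 177000.0 / 7451 = 23.7552 MPa
f_b = M / S = 54000000.0 / 863000.0 = 62.5724 MPa
Ratio = f_a / Fa + f_b / Fb
= 23.7552 / 226 + 62.5724 / 168
= 0.4776 (dimensionless)

0.4776 (dimensionless)


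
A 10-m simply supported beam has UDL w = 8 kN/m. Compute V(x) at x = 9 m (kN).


R_A = w * L / 2 = 8 * 10 / 2 = 40.0 kN
V(x) = R_A - w * x = 40.0 - 8 * 9
= -32.0 kN

-32.0 kN


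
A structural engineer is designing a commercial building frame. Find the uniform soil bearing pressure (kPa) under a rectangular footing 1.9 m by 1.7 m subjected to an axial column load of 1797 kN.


A = 1.9 * 1.7 = 3.23 m^2
q = P / A = 1797 / 3.23
= 556.3467 kPa

556.3467 kPa


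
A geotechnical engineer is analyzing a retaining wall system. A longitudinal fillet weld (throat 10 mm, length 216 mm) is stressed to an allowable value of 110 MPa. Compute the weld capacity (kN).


Strength = throat * length * allowable stress
= 10 * 216 * 110 N
= 237600 N
= 237.6 kN

237.6 kN


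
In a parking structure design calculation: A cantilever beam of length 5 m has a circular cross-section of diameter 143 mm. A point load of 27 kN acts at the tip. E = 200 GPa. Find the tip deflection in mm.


I = pi * d^4 / 64 = pi * 143^4 / 64 = 20526459.59 mm^4
L = 5000.0 mm, P = 27000.0 N, E = 200000.0 MPa
delta = P * L^3 / (3 * E * I)
= 27000.0 * 5000.0^3 / (3 * 200000.0 * 20526459.59)
= 274.0365 mm

274.0365 mm


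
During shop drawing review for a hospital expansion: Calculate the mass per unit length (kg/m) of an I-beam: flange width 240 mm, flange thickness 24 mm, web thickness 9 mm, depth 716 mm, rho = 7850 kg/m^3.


A_flanges = 2 * 240 * 24 = 11520 mm^2
A_web = (716 - 2 * 24) * 9 = 6012 mm^2
A_total = 11520 + 6012 = 17532 mm^2 = 0.017532 m^2
Weight = rho * A = 7850 * 0.017532 = 137.6262 kg/m

137.6262 kg/m


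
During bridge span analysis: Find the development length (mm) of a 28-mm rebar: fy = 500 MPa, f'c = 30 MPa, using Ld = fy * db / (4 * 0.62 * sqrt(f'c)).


Ld = (fy * db) / (4 * 0.62 * sqrt(f'c))
= (500 * 28) / (4 * 0.62 * sqrt(30))
= 14000 / 13.5835
= 1030.66 mm

1030.66 mm


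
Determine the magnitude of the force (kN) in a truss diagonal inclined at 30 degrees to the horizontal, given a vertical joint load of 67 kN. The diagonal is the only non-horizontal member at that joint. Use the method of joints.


At the joint, only the diagonal has a vertical component, so vertical equilibrium gives:
F * sin(30) = 67
F = 67 / sin(30)
= 67 / 0.5
= 134.0 kN

134.0 kN


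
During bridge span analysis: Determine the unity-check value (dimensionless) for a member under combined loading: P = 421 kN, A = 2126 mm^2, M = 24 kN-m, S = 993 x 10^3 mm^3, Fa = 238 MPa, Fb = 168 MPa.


f_a = P / A = 421000.0 / 2126 = 198.0245 MPa
f_b = M / S = 24000000.0 / 993000.0 = 24.1692 MPa
Ratio = f_a / Fa + f_b / Fb
= 198.0245 / 238 + 24.1692 / 168
= 0.9759 (dimensionless)

0.9759 (dimensionless)


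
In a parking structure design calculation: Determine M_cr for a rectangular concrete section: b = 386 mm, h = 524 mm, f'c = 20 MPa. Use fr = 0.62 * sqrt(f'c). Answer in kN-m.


fr = 0.62 * sqrt(20) = 0.62 * 4.4721 = 2.7727 MPa
I = 386 * 524^3 / 12 = 4628070005.33 mm^4
y_t = 262.0 mm
M_cr = fr * I / y_t = 2.7727 * 4628070005.33 / 262.0 N-mm
= 48.9785 kN-m

48.9785 kN-m


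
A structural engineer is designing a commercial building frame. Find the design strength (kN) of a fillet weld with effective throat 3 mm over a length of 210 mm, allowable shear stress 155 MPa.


Strength = throat * length * allowable stress
= 3 * 210 * 155 N
= 97650 N
= 97.65 kN

97.65 kN


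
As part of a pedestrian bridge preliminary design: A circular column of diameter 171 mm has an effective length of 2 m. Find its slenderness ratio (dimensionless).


Radius of gyration r = d / 4 = 171 / 4 = 42.75 mm
L_eff = 2000.0 mm
Slenderness ratio = L / r = 2000.0 / 42.75 = 46.78 (dimensionless)

46.78 (dimensionless)


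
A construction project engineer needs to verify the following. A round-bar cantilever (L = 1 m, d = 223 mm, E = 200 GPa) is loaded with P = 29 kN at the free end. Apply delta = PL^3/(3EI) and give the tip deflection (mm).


I = pi * d^4 / 64 = pi * 223^4 / 64 = 121391799.92 mm^4
L = 1000.0 mm, P = 29000.0 N, E = 200000.0 MPa
delta = P * L^3 / (3 * E * I)
= 29000.0 * 1000.0^3 / (3 * 200000.0 * 121391799.92)
= 0.3982 mm

0.3982 mm


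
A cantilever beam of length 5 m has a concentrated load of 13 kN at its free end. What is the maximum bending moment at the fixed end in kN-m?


For a cantilever with a point load at the free end:
M_max = P * L = 13 * 5 = 65 kN-m

65 kN-m


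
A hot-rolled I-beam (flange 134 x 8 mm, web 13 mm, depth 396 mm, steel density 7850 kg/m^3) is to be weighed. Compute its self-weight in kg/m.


A_flanges = 2 * 134 * 8 = 2144 mm^2
A_web = (396 - 2 * 8) * 13 = 4940 mm^2
A_total = 2144 + 4940 = 7084 mm^2 = 0.007084 m^2
Weight = rho * A = 7850 * 0.007084 = 55.6094 kg/m

55.6094 kg/m


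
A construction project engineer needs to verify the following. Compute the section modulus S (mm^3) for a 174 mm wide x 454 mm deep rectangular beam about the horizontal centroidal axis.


S = b * h^2 / 6
= 174 * 454^2 / 6
= 174 * 206116 / 6
= 5977364.0 mm^3

5977364.0 mm^3


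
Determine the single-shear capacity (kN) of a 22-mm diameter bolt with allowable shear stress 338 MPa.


A = pi * d^2 / 4 = pi * 22^2 / 4 = 380.1327 mm^2
V = f_v * A / 1000 = 338 * 380.1327 / 1000
= 128.4849 kN

128.4849 kN


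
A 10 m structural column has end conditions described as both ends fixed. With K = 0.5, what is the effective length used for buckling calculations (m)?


L_eff = K * L
= 0.5 * 10
= 5.0 m

5.0 m


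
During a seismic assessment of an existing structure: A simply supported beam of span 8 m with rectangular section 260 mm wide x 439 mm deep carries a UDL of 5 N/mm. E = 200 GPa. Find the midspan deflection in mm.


I = 260 * 439^3 / 12 = 1833097911.67 mm^4
L = 8000.0 mm, w = 5 N/mm, E = 200000.0 MPa
delta = 5 * w * L^4 / (384 * E * I)
= 5 * 5 * 8000.0^4 / (384 * 200000.0 * 1833097911.67)
= 0.7274 mm

0.7274 mm


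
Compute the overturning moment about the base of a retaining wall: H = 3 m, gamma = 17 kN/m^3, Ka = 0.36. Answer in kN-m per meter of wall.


Pa = 0.5 * Ka * gamma * H^2
= 0.5 * 0.36 * 17 * 3^2
= 27.54 kN/m
Arm = H / 3 = 3 / 3 = 1.0 m
Mo = Pa * arm = Pa * H / 3 = 27.54 * 3 / 3 = 27.54 kN-m/m

27.54 kN-m/m


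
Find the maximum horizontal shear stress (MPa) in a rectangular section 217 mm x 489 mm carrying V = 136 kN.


A = b * h = 217 * 489 = 106113 mm^2
V = 136 kN = 136000.0 N
tau_max = 1.5 * V / A = 1.5 * 136000.0 / 106113
= 1.9225 MPa

1.9225 MPa


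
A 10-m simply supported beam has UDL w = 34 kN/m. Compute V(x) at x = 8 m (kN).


R_A = w * L / 2 = 34 * 10 / 2 = 170.0 kN
V(x) = R_A - w * x = 170.0 - 34 * 8
= -102.0 kN

-102.0 kN


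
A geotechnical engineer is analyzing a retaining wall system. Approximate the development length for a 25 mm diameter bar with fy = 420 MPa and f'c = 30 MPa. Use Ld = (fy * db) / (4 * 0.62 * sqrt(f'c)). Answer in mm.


Ld = (fy * db) / (4 * 0.62 * sqrt(f'c))
= (420 * 25) / (4 * 0.62 * sqrt(30))
= 10500 / 13.5835
= 773.0 mm

773.0 mm


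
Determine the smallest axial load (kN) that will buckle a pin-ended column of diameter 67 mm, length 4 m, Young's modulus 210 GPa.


I = pi * d^4 / 64 = 989165.84 mm^4
L = 4000.0 mm
P_cr = pi^2 * E * I / L^2
= 9.8696 * 210000.0 * 989165.84 / 4000.0^2
= 128135.12 N = 128.1351 kN

128.1351 kN


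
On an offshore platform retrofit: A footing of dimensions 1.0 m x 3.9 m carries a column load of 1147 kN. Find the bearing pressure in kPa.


A = 1.0 * 3.9 = 3.9 m^2
q = P / A = 1147 / 3.9
= 294.1026 kPa

294.1026 kPa


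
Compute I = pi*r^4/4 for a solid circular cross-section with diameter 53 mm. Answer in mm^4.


r = d / 2 = 53 / 2 = 26.5 mm
I = pi * r^4 / 4 = pi * 26.5^4 / 4
= 387323.08 mm^4

387323.08 mm^4


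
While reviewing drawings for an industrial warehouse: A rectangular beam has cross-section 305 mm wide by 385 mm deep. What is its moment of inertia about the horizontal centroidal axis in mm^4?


I = b * h^3 / 12
= 305 * 385^3 / 12
= 305 * 57066625 / 12
= 1450443385.42 mm^4

1450443385.42 mm^4


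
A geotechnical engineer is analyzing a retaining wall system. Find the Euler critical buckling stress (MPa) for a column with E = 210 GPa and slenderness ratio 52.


sigma_cr = pi^2 * E / lambda^2
= 9.8696 * 210000.0 / 52^2
= 9.8696 * 210000.0 / 2704
= 766.5003 MPa

766.5003 MPa


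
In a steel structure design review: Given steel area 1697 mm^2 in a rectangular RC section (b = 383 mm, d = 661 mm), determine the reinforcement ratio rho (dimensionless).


rho = As / (b * d)
= 1697 / (383 * 661)
= 1697 / 253163
= 0.006703 (dimensionless)

0.006703 (dimensionless)


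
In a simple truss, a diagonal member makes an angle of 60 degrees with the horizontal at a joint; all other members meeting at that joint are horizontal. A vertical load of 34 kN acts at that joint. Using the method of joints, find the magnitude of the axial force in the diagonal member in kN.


At the joint, only the diagonal has a vertical component, so vertical equilibrium gives:
F * sin(60) = 34
F = 34 / sin(60)
= 34 / 0.866025
= 39.26 kN

39.26 kN


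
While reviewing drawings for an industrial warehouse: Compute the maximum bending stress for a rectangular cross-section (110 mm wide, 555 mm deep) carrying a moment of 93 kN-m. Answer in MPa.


I = b * h^3 / 12 = 110 * 555^3 / 12 = 1567077187.5 mm^4
y = h / 2 = 555 / 2 = 277.5 mm
M = 93 kN-m = 93000000.0 N-mm
sigma = M * y / I = 93000000.0 * 277.5 / 1567077187.5
= 16.47 MPa

16.47 MPa


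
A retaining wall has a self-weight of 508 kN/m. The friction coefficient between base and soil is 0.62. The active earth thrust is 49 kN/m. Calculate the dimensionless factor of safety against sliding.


Resisting force = mu * W = 0.62 * 508 = 314.96 kN/m
FOS = Resisting / Driving = 314.96 / 49
= 6.4278 (dimensionless)

6.4278 (dimensionless)


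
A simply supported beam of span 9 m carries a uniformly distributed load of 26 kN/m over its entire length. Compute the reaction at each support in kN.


Total load = w * L = 26 * 9 = 234 kN
By symmetry, each reaction R = total / 2 = 234 / 2 = 117.0 kN

117.0 kN


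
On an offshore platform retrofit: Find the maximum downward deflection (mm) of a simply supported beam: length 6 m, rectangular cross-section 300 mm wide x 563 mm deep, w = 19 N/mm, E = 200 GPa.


I = 300 * 563^3 / 12 = 4461338675.0 mm^4
L = 6000.0 mm, w = 19 N/mm, E = 200000.0 MPa
delta = 5 * w * L^4 / (384 * E * I)
= 5 * 19 * 6000.0^4 / (384 * 200000.0 * 4461338675.0)
= 0.3593 mm

0.3593 mm


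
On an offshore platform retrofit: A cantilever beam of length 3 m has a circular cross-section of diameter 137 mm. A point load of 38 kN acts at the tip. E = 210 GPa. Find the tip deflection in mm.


I = pi * d^4 / 64 = pi * 137^4 / 64 = 17292276.35 mm^4
L = 3000.0 mm, P = 38000.0 N, E = 210000.0 MPa
delta = P * L^3 / (3 * E * I)
= 38000.0 * 3000.0^3 / (3 * 210000.0 * 17292276.35)
= 94.1791 mm

94.1791 mm


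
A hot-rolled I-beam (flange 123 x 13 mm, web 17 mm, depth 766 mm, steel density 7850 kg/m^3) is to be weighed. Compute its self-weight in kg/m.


A_flanges = 2 * 123 * 13 = 3198 mm^2
A_web = (766 - 2 * 13) * 17 = 12580 mm^2
A_total = 3198 + 12580 = 15778 mm^2 = 0.015778 m^2
Weight = rho * A = 7850 * 0.015778 = 123.8573 kg/m

123.8573 kg/m


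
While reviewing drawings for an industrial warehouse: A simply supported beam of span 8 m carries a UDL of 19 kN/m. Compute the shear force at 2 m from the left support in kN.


R_A = w * L / 2 = 19 * 8 / 2 = 76.0 kN
V(x) = R_A - w * x = 76.0 - 19 * 2
= 38.0 kN

38.0 kN


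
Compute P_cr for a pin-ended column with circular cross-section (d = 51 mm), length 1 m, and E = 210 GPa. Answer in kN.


I = pi * d^4 / 64 = 332086.03 mm^4
L = 1000.0 mm
P_cr = pi^2 * E * I / L^2
= 9.8696 * 210000.0 * 332086.03 / 1000.0^2
= 688287.12 N = 688.2871 kN

688.2871 kN


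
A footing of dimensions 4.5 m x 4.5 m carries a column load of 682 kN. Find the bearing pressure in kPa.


A = 4.5 * 4.5 = 20.25 m^2
q = P / A = 682 / 20.25
= 33.679 kPa

33.679 kPa


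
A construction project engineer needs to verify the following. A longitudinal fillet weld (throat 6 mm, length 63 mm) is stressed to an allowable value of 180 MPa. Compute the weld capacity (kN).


Strength = throat * length * allowable stress
= 6 * 63 * 180 N
= 68040 N
= 68.04 kN

68.04 kN


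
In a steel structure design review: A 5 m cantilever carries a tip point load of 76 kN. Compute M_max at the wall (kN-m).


For a cantilever with a point load at the free end:
M_max = P * L = 76 * 5 = 380 kN-m

380 kN-m


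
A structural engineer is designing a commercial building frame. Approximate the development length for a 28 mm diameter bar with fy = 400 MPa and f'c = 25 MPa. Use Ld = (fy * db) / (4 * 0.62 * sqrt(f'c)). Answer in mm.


Ld = (fy * db) / (4 * 0.62 * sqrt(f'c))
= (400 * 28) / (4 * 0.62 * sqrt(25))
= 11200 / 12.4
= 903.23 mm

903.23 mm


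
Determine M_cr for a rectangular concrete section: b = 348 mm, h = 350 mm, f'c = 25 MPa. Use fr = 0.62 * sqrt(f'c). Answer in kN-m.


fr = 0.62 * sqrt(25) = 0.62 * 5.0 = 3.1 MPa
I = 348 * 350^3 / 12 = 1243375000.0 mm^4
y_t = 175.0 mm
M_cr = fr * I / y_t = 3.1 * 1243375000.0 / 175.0 N-mm
= 22.0255 kN-m

22.0255 kN-m


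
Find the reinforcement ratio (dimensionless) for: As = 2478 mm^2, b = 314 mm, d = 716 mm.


rho = As / (b * d)
= 2478 / (314 * 716)
= 2478 / 224824
= 0.011022 (dimensionless)

0.011022 (dimensionless)


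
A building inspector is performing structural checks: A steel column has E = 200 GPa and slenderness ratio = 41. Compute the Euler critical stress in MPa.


sigma_cr = pi^2 * E / lambda^2
= 9.8696 * 200000.0 / 41^2
= 9.8696 * 200000.0 / 1681
= 1174.2539 MPa

1174.2539 MPa


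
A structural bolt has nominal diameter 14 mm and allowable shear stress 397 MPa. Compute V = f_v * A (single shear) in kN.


A = pi * d^2 / 4 = pi * 14^2 / 4 = 153.938 mm^2
V = f_v * A / 1000 = 397 * 153.938 / 1000
= 61.1134 kN

61.1134 kN


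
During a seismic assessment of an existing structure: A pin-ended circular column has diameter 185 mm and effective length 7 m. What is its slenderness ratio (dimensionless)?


Radius of gyration r = d / 4 = 185 / 4 = 46.25 mm
L_eff = 7000.0 mm
Slenderness ratio = L / r = 7000.0 / 46.25 = 151.35 (dimensionless)

151.35 (dimensionless)


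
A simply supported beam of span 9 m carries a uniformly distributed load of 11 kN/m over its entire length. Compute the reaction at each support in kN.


Total load = w * L = 11 * 9 = 99 kN
By symmetry, each reaction R = total / 2 = 99 / 2 = 49.5 kN

49.5 kN


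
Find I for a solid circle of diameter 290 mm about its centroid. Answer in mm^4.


r = d / 2 = 290 / 2 = 145.0 mm
I = pi * r^4 / 4 = pi * 145.0^4 / 4
= 347185749.0 mm^4

347185749.0 mm^4


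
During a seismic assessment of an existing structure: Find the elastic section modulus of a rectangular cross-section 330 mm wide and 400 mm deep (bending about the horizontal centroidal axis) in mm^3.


S = b * h^2 / 6
= 330 * 400^2 / 6
= 330 * 160000 / 6
= 8800000.0 mm^3

8800000.0 mm^3


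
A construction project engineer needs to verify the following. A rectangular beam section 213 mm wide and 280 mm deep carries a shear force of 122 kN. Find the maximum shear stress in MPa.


A = b * h = 213 * 280 = 59640 mm^2
V = 122 kN = 122000.0 N
tau_max = 1.5 * V / A = 1.5 * 122000.0 / 59640
= 3.0684 MPa

3.0684 MPa


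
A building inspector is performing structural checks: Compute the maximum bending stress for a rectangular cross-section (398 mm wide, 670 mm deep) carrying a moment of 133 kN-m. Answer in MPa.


I = b * h^3 / 12 = 398 * 670^3 / 12 = 9975306166.67 mm^4
y = h / 2 = 670 / 2 = 335.0 mm
M = 133 kN-m = 133000000.0 N-mm
sigma = M * y / I = 133000000.0 * 335.0 / 9975306166.67
= 4.47 MPa

4.47 MPa


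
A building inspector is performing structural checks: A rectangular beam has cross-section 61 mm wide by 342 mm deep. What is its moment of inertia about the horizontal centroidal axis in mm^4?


I = b * h^3 / 12
= 61 * 342^3 / 12
= 61 * 40001688 / 12
= 203341914.0 mm^4

203341914.0 mm^4


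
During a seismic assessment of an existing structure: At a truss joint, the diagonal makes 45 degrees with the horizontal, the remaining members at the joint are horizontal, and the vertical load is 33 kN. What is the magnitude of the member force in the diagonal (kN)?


At the joint, only the diagonal has a vertical component, so vertical equilibrium gives:
F * sin(45) = 33
F = 33 / sin(45)
= 33 / 0.707107
= 46.67 kN

46.67 kN


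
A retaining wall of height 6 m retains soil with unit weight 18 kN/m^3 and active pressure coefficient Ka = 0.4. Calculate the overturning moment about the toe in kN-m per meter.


Pa = 0.5 * Ka * gamma * H^2
= 0.5 * 0.4 * 18 * 6^2
= 129.6 kN/m
Arm = H / 3 = 6 / 3 = 2.0 m
Mo = Pa * arm = Pa * H / 3 = 129.6 * 6 / 3 = 259.2 kN-m/m

259.2 kN-m/m


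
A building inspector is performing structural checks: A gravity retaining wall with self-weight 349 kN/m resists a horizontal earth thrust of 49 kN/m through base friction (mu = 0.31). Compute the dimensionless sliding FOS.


Resisting force = mu * W = 0.31 * 349 = 108.19 kN/m
FOS = Resisting / Driving = 108.19 / 49
= 2.208 (dimensionless)

2.208 (dimensionless)


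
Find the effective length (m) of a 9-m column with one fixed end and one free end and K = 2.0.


L_eff = K * L
= 2.0 * 9
= 18.0 m

18.0 m


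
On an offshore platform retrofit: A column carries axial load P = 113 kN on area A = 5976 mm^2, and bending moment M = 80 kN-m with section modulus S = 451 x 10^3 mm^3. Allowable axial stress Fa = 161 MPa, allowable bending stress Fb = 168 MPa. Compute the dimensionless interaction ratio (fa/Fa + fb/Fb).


f_a = P / A = 113000.0 / 5976 = 18.909 MPa
f_b = M / S = 80000000.0 / 451000.0 = 177.3836 MPa
Ratio = f_a / Fa + f_b / Fb
= 18.909 / 161 + 177.3836 / 168
= 1.1733 (dimensionless)

1.1733 (dimensionless)


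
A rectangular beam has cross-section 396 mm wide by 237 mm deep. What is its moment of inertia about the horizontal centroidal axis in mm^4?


I = b * h^3 / 12
= 396 * 237^3 / 12
= 396 * 13312053 / 12
= 439297749.0 mm^4

439297749.0 mm^4


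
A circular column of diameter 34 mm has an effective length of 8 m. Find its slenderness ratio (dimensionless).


Radius of gyration r = d / 4 = 34 / 4 = 8.5 mm
L_eff = 8000.0 mm
Slenderness ratio = L / r = 8000.0 / 8.5 = 941.18 (dimensionless)

941.18 (dimensionless)


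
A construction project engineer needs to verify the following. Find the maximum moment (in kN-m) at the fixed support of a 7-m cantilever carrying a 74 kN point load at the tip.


For a cantilever with a point load at the free end:
M_max = P * L = 74 * 7 = 518 kN-m

518 kN-m


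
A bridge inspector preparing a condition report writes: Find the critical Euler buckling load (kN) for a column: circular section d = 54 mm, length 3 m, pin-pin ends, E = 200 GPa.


I = pi * d^4 / 64 = 417392.79 mm^4
L = 3000.0 mm
P_cr = pi^2 * E * I / L^2
= 9.8696 * 200000.0 * 417392.79 / 3000.0^2
= 91544.48 N = 91.5445 kN

91.5445 kN


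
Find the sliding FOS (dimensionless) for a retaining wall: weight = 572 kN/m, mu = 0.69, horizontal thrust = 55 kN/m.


Resisting force = mu * W = 0.69 * 572 = 394.68 kN/m
FOS = Resisting / Driving = 394.68 / 55
= 7.176 (dimensionless)

7.176 (dimensionless)


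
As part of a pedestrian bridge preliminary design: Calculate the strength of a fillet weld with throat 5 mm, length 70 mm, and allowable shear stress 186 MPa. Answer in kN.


Strength = throat * length * allowable stress
= 5 * 70 * 186 N
= 65100 N
= 65.1 kN

65.1 kN


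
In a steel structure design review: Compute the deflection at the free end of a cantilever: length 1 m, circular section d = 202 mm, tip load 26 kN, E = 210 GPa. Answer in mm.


I = pi * d^4 / 64 = pi * 202^4 / 64 = 81728847.83 mm^4
L = 1000.0 mm, P = 26000.0 N, E = 210000.0 MPa
delta = P * L^3 / (3 * E * I)
= 26000.0 * 1000.0^3 / (3 * 210000.0 * 81728847.83)
= 0.505 mm

0.505 mm


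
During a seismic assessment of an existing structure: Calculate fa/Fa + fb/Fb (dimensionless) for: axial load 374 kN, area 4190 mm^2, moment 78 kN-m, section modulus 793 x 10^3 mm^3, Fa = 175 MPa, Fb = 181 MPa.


f_a = P / A = 374000.0 / 4190 = 89.2601 MPa
f_b = M / S = 78000000.0 / 793000.0 = 98.3607 MPa
Ratio = f_a / Fa + f_b / Fb
= 89.2601 / 175 + 98.3607 / 181
= 1.0535 (dimensionless)

1.0535 (dimensionless)


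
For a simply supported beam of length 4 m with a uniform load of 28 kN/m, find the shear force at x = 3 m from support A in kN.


R_A = w * L / 2 = 28 * 4 / 2 = 56.0 kN
V(x) = R_A - w * x = 56.0 - 28 * 3
= -28.0 kN

-28.0 kN


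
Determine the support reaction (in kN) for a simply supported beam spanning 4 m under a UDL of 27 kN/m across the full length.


Total load = w * L = 27 * 4 = 108 kN
By symmetry, each reaction R = total / 2 = 108 / 2 = 54.0 kN

54.0 kN


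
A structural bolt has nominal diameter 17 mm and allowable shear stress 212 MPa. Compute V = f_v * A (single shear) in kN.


A = pi * d^2 / 4 = pi * 17^2 / 4 = 226.9801 mm^2
V = f_v * A / 1000 = 212 * 226.9801 / 1000
= 48.1198 kN

48.1198 kN


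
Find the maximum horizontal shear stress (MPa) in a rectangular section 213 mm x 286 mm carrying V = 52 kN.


A = b * h = 213 * 286 = 60918 mm^2
V = 52 kN = 52000.0 N
tau_max = 1.5 * V / A = 1.5 * 52000.0 / 60918
= 1.2804 MPa

1.2804 MPa


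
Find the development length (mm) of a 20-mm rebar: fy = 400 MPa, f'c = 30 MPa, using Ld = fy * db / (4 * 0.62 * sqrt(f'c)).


Ld = (fy * db) / (4 * 0.62 * sqrt(f'c))
= (400 * 20) / (4 * 0.62 * sqrt(30))
= 8000 / 13.5835
= 588.95 mm

588.95 mm


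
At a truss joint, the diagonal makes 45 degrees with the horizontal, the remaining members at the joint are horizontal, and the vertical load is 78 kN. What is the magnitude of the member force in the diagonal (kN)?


At the joint, only the diagonal has a vertical component, so vertical equilibrium gives:
F * sin(45) = 78
F = 78 / sin(45)
= 78 / 0.707107
= 110.31 kN

110.31 kN


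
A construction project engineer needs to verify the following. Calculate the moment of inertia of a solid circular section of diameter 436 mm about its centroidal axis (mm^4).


r = d / 2 = 436 / 2 = 218.0 mm
I = pi * r^4 / 4 = pi * 218.0^4 / 4
= 1773845766.37 mm^4

1773845766.37 mm^4


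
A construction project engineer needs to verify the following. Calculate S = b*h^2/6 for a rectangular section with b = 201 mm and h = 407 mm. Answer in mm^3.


S = b * h^2 / 6
= 201 * 407^2 / 6
= 201 * 165649 / 6
= 5549241.5 mm^3

5549241.5 mm^3


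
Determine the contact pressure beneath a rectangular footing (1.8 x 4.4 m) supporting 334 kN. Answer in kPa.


A = 1.8 * 4.4 = 7.92 m^2
q = P / A = 334 / 7.92
= 42.1717 kPa

42.1717 kPa


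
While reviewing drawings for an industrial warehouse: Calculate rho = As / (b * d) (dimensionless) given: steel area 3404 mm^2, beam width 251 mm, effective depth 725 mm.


rho = As / (b * d)
= 3404 / (251 * 725)
= 3404 / 181975
= 0.018706 (dimensionless)

0.018706 (dimensionless)


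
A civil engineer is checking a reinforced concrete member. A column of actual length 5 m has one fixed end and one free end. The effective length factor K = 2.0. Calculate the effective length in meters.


L_eff = K * L
= 2.0 * 5
= 10.0 m

10.0 m


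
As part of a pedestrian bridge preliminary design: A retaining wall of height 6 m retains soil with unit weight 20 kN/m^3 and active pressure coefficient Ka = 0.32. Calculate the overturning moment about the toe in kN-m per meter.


Pa = 0.5 * Ka * gamma * H^2
= 0.5 * 0.32 * 20 * 6^2
= 115.2 kN/m
Arm = H / 3 = 6 / 3 = 2.0 m
Mo = Pa * arm = Pa * H / 3 = 115.2 * 6 / 3 = 230.4 kN-m/m

230.4 kN-m/m


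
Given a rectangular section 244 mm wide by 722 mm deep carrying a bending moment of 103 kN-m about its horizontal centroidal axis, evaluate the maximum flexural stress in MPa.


I = b * h^3 / 12 = 244 * 722^3 / 12 = 7652796642.67 mm^4
y = h / 2 = 722 / 2 = 361.0 mm
M = 103 kN-m = 103000000.0 N-mm
sigma = M * y / I = 103000000.0 * 361.0 / 7652796642.67
= 4.86 MPa

4.86 MPa


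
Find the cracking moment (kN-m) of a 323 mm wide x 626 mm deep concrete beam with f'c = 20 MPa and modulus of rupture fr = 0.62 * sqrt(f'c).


fr = 0.62 * sqrt(20) = 0.62 * 4.4721 = 2.7727 MPa
I = 323 * 626^3 / 12 = 6603045287.33 mm^4
y_t = 313.0 mm
M_cr = fr * I / y_t = 2.7727 * 6603045287.33 / 313.0 N-mm
= 58.4934 kN-m

58.4934 kN-m


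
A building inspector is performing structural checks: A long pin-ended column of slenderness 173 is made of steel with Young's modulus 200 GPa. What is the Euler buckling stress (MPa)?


sigma_cr = pi^2 * E / lambda^2
= 9.8696 * 200000.0 / 173^2
= 9.8696 * 200000.0 / 29929
= 65.9535 MPa

65.9535 MPa


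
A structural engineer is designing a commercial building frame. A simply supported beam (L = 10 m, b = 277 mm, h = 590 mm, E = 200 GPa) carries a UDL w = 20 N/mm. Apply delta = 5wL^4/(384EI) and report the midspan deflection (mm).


I = 277 * 590^3 / 12 = 4740831916.67 mm^4
L = 10000.0 mm, w = 20 N/mm, E = 200000.0 MPa
delta = 5 * w * L^4 / (384 * E * I)
= 5 * 20 * 10000.0^4 / (384 * 200000.0 * 4740831916.67)
= 2.7465 mm

2.7465 mm


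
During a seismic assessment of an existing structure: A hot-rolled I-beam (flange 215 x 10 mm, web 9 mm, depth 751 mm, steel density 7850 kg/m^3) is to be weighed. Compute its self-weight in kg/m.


A_flanges = 2 * 215 * 10 = 4300 mm^2
A_web = (751 - 2 * 10) * 9 = 6579 mm^2
A_total = 4300 + 6579 = 10879 mm^2 = 0.010879 m^2
Weight = rho * A = 7850 * 0.010879 = 85.4001 kg/m

85.4001 kg/m


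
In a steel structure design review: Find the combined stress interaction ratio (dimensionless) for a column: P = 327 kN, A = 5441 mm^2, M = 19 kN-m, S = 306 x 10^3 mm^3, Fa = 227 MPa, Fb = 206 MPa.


f_a = P / A = 327000.0 / 5441 = 60.0992 MPa
f_b = M / S = 19000000.0 / 306000.0 = 62.0915 MPa
Ratio = f_a / Fa + f_b / Fb
= 60.0992 / 227 + 62.0915 / 206
= 0.5662 (dimensionless)

0.5662 (dimensionless)


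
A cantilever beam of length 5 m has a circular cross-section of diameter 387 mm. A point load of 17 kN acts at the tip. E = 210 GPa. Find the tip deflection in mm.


I = pi * d^4 / 64 = pi * 387^4 / 64 = 1101067030.83 mm^4
L = 5000.0 mm, P = 17000.0 N, E = 210000.0 MPa
delta = P * L^3 / (3 * E * I)
= 17000.0 * 5000.0^3 / (3 * 210000.0 * 1101067030.83)
= 3.0634 mm

3.0634 mm


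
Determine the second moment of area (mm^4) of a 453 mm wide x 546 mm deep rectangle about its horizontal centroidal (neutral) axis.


I = b * h^3 / 12
= 453 * 546^3 / 12
= 453 * 162771336 / 12
= 6144617934.0 mm^4

6144617934.0 mm^4


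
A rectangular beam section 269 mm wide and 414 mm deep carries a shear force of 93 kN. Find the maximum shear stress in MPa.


A = b * h = 269 * 414 = 111366 mm^2
V = 93 kN = 93000.0 N
tau_max = 1.5 * V / A = 1.5 * 93000.0 / 111366
= 1.2526 MPa

1.2526 MPa


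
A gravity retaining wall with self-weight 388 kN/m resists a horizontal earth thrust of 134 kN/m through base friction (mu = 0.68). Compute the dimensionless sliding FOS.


Resisting force = mu * W = 0.68 * 388 = 263.84 kN/m
FOS = Resisting / Driving = 263.84 / 134
= 1.969 (dimensionless)

1.969 (dimensionless)
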